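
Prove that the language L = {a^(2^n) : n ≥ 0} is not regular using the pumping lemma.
Assume for contradiction that L is regular, and let p ≥ 1 be the pumping length given by the pumping lemma.
Choose s = a^(2^p). Then s ∈ L and |s| = 2^p ≥ p.
By the pumping lemma, s = xyz for some x, y, z with |xy| ≤ p, |y| ≥ 1, and xy^i z ∈ L for every i ≥ 0.
Here y = a^k for some k with 1 ≤ k ≤ |xy| ≤ p, and p < 2^p.

Take i = 2: |xy²z| = 2^p + k.
Now 2^p < 2^p + k ≤ 2^p + p < 2^p + 2^p = 2^(p+1).
So |xy²z| lies strictly between the consecutive powers of two 2^p and 2^(p+1), hence is not a power of 2, and xy²z ∉ L.

This contradicts the pumping lemma, which requires xy^i z ∈ L for all i ≥ 0.
Hence L = {a^(2^n) : n ≥ 0} is not regular. ∎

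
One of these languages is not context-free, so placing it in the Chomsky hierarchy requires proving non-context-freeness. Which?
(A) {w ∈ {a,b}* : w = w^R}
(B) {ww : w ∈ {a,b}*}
(B) {ww : w ∈ {a,b}*}

(B) {ww : w ∈ {a,b}*} requires the CFL pumping lemma.

- {w ∈ {a,b}* : w = w^R} is context-free (but not regular)
  • Can be shown non-regular with the regular pumping lemma
  • After pumping, the string is no longer symmetric

- {ww : w ∈ {a,b}*} is NOT context-free
  • Requires the CFL pumping lemma to prove
  • Cannot verify equality of two arbitrary substrings

The CFL pumping lemma is "stronger" in that it can prove non-membership
in the larger class of context-free languages.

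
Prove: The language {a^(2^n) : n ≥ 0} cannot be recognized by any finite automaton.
Assume for contradiction that L is regular, and let p ≥ 1 be the pumping length given by the pumping lemma.
Choose s = a^(2^p). Then s ∈ L and |s| = 2^p ≥ p.
By the pumping lemma, s = xyz for some x, y, z with |xy| ≤ p, |y| ≥ 1, and xy^i z ∈ L for every i ≥ 0.
Here y = a^k for some k with 1 ≤ k ≤ |xy| ≤ p, and p < 2^p.

Take i = 2: |xy²z| = 2^p + k.
Now 2^p < 2^p + k ≤ 2^p + p < 2^p + 2^p = 2^(p+1).
So |xy²z| lies strictly between the consecutive powers of two 2^p and 2^(p+1), hence is not a power of 2, and xy²z ∉ L.

This contradicts the pumping lemma, which requires xy^i z ∈ L for all i ≥ 0.
Hence L = {a^(2^n) : n ≥ 0} is not regular. ∎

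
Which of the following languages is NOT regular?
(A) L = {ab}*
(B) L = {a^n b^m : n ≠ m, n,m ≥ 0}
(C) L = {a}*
(B) {a^n b^m : n ≠ m, n,m ≥ 0}

(B) L = {a^n b^m : n ≠ m, n,m ≥ 0} is NOT regular.

The pumping lemma can be used to prove this:
After pumping a's, we can make n = m

The other languages are regular because they can be recognized by finite automata.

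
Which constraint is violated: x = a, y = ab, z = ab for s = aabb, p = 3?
Violated: xyz = s

The decomposition x = a, y = ab, z = ab for s = aabb with p = 3
violates the constraint: xyz = s

xyz = 'a' + 'ab' + 'ab' = 'aabab' ≠ 'aabb' = s. The decomposition doesn't reconstruct s.

Pumping lemma constraints:
1. xyz = s (decomposition is valid)
2. |xy| ≤ p
3. |y| > 0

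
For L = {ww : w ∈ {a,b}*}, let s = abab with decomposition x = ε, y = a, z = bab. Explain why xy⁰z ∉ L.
xy⁰z = bab ∉ L

Pumping with i = 0 replaces y = a by y⁰ = ε:
- Original: s = xyz = abab; abab splits into halves ab · ab, which are equal, so it is in L (w = ab)
- Pumped: xy⁰z = ε · ε · bab = bab
- bab has odd length 3, so it cannot be written as ww and is not in L

The pumping lemma would require xy⁰z ∈ L, so this decomposition yields a contradiction.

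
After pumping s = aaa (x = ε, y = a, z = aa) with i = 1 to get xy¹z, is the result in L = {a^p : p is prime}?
Yes

xy¹z = ε · a · aa = aaa.
aaa has length 3, which is prime, so it is in L.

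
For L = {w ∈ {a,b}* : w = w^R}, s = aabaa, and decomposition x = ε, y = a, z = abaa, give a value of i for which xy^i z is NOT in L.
i = 0

xy⁰z = ε · ε · abaa = abaa; abaa reversed is aaba ≠ abaa, so it is not a palindrome and is not in L.
(Other choices also work, e.g. i = 2, 3; only i = 1 is guaranteed to stay in L since xy¹z = s.)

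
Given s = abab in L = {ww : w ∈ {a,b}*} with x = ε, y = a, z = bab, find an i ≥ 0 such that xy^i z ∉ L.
i = 2

xy²z = ε · aa · bab = aabab; aabab has odd length 5, so it cannot be written as ww and is not in L.
(Other choices also work, e.g. i = 0, 3; only i = 1 is guaranteed to stay in L since xy¹z = s.)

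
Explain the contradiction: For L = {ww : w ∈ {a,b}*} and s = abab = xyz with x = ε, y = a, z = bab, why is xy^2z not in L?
xy²z = aabab ∉ L

Pumping with i = 2 replaces y = a by y² = aa:
- Original: s = xyz = abab; abab splits into halves ab · ab, which are equal, so it is in L (w = ab)
- Pumped: xy²z = ε · aa · bab = aabab
- aabab has odd length 5, so it cannot be written as ww and is not in L

The pumping lemma would require xy²z ∈ L, so this decomposition yields a contradiction.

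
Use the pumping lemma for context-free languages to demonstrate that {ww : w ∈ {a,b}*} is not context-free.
Assume for contradiction that L is context-free, and let p ≥ 1 be the pumping length given by the pumping lemma for CFLs.
Choose s = a^p b^p a^p b^p. Then s ∈ L (take w = a^p b^p) and |s| = 4p ≥ p.
By the CFL pumping lemma, s = uvxyz for some u, v, x, y, z with |vxy| ≤ p, |vy| ≥ 1, and uv^i xy^i z ∈ L for every i ≥ 0.

Write s as four blocks A₁ B₁ A₂ B₂ with A₁ = A₂ = a^p and B₁ = B₂ = b^p. Since |vxy| ≤ p, the window vxy lies inside at most two adjacent blocks. Take i = 0 and let t = uxz, so |t| = 4p − |vy| with 1 ≤ |vy| ≤ p. If |t| is odd, t ∉ L immediately, so assume |vy| is even (hence |vy| ≥ 2) and |t|/2 = 2p − |vy|/2, which satisfies p ≤ |t|/2 ≤ 2p − 1.

Case 1 (vxy inside A₁B₁): t = a^(p−j) b^(p−l) a^p b^p with j + l = |vy|. The second half of t has length < 2p, so it is a suffix of the trailing a^p b^p and ends in b; the first half is a^(p−j) b^(p−l) a^((j+l)/2), which ends in a because (j+l)/2 ≥ 1. The halves differ, so t ∉ L.

Case 2 (vxy inside B₁A₂, straddling the middle): t = a^p b^(p−j) a^(p−l) b^p with j + l = |vy|. If t = ww, then w is a prefix of t of length ≥ p, so w begins with a^p; and w is a suffix of t of length ≥ p, so w ends with b^p. That forces |w| ≥ 2p, contradicting |w| = |t|/2 ≤ 2p − 1. So t ∉ L.

Case 3 (vxy inside A₂B₂): t = a^p b^p a^(p−j) b^(p−l) with j + l = |vy|. The first half of t is a prefix of a^p b^p, so it begins with a; the second half is b^((j+l)/2) a^(p−j) b^(p−l), which begins with b. The halves differ, so t ∉ L.

In every case uv⁰xy⁰z = uxz ∉ L.

This contradicts the CFL pumping lemma, which requires uv^i xy^i z ∈ L for all i ≥ 0.
Hence L = {ww : w ∈ {a,b}*} is not context-free. ∎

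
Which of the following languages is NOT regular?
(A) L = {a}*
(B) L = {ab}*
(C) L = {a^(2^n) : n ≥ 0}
(C) {a^(2^n) : n ≥ 0}

(C) L = {a^(2^n) : n ≥ 0} is NOT regular.

The pumping lemma can be used to prove this:
After pumping, length is no longer a power of 2

The other languages are regular because they can be recognized by finite automata.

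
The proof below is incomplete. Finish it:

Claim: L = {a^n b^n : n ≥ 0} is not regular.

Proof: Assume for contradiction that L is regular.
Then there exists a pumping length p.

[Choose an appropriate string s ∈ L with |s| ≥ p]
s = a^p b^p

This string is in L (has equal a's and b's) and has length 2p ≥ p.
Any decomposition xyz with |xy| ≤ p means y consists only of a's,
so pumping will unbalance the counts.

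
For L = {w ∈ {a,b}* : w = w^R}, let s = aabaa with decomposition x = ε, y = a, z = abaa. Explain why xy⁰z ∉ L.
xy⁰z = abaa ∉ L

Pumping with i = 0 replaces y = a by y⁰ = ε:
- Original: s = xyz = aabaa; aabaa reversed is aabaa, the same string, so it is a palindrome and is in L
- Pumped: xy⁰z = ε · ε · abaa = abaa
- abaa reversed is aaba ≠ abaa, so it is not a palindrome and is not in L

The pumping lemma would require xy⁰z ∈ L, so this decomposition yields a contradiction.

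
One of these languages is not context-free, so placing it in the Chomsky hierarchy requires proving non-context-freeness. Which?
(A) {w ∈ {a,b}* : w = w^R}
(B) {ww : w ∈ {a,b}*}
(B) {ww : w ∈ {a,b}*}

(B) {ww : w ∈ {a,b}*} requires the CFL pumping lemma.

- {w ∈ {a,b}* : w = w^R} is context-free (but not regular)
  • Can be shown non-regular with the regular pumping lemma
  • After pumping, the string is no longer symmetric

- {ww : w ∈ {a,b}*} is NOT context-free
  • Requires the CFL pumping lemma to prove
  • Cannot verify equality of two arbitrary substrings

The CFL pumping lemma is "stronger" in that it can prove non-membership
in the larger class of context-free languages.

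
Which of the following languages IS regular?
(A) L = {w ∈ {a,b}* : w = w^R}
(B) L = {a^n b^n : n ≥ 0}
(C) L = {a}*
(C) {a}*

(C) L = {a}* is regular.

This can be recognized by a finite automaton (DFA/NFA).
Regular expressions like {a}* define regular languages.

The other choices are not regular:
- {w ∈ {a,b}* : w = w^R}: After pumping, the string is no longer symmetric
- {a^n b^n : n ≥ 0}: After pumping, the number of a's and b's become unequal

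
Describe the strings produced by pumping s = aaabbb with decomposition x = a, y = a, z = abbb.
{xy^i z : i ≥ 0} = {a^(2+i) b^3 : i ≥ 0} = {aabbb, aaabbb, aaaabbb, ...}

With x = a, y = a, z = abbb: Starting with aaabbb and pumping the second 'a', we get strings with 2+i a's followed by 3 b's for i = 0, 1, 2, ...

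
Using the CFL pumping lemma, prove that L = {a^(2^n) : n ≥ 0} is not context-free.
Assume for contradiction that L is context-free, and let p ≥ 1 be the pumping length given by the pumping lemma for CFLs.
Choose s = a^(2^p). Then s ∈ L and |s| = 2^p ≥ p.
By the CFL pumping lemma, s = uvxyz for some u, v, x, y, z with |vxy| ≤ p, |vy| ≥ 1, and uv^i xy^i z ∈ L for every i ≥ 0.
All symbols are a's, so only lengths matter: let k = |vy|, with 1 ≤ k ≤ |vxy| ≤ p < 2^p.

Take i = 2: |uv²xy²z| = 2^p + k, and 2^p < 2^p + k < 2^p + 2^p = 2^(p+1).
So the length lies strictly between consecutive powers of two and is not a power of 2; uv²xy²z ∉ L.

This contradicts the CFL pumping lemma, which requires uv^i xy^i z ∈ L for all i ≥ 0.
Hence L = {a^(2^n) : n ≥ 0} is not context-free. ∎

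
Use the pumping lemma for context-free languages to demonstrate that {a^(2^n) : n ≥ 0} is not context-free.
Assume for contradiction that L is context-free, and let p ≥ 1 be the pumping length given by the pumping lemma for CFLs.
Choose s = a^(2^p). Then s ∈ L and |s| = 2^p ≥ p.
By the CFL pumping lemma, s = uvxyz for some u, v, x, y, z with |vxy| ≤ p, |vy| ≥ 1, and uv^i xy^i z ∈ L for every i ≥ 0.
All symbols are a's, so only lengths matter: let k = |vy|, with 1 ≤ k ≤ |vxy| ≤ p < 2^p.

Take i = 2: |uv²xy²z| = 2^p + k, and 2^p < 2^p + k < 2^p + 2^p = 2^(p+1).
So the length lies strictly between consecutive powers of two and is not a power of 2; uv²xy²z ∉ L.

This contradicts the CFL pumping lemma, which requires uv^i xy^i z ∈ L for all i ≥ 0.
Hence L = {a^(2^n) : n ≥ 0} is not context-free. ∎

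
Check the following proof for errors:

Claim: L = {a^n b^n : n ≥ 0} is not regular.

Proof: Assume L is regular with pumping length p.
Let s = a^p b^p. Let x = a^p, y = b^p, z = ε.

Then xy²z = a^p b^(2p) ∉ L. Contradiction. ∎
The proof is INCORRECT.

Error: The decomposition violates |xy| ≤ p.
With x = a^p and y = b^p, we have |xy| = 2p > p.
The pumping lemma requires |xy| ≤ p, so y must be within the first p characters.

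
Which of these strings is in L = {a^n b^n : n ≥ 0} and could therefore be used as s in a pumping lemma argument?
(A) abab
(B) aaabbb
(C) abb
(B) aaabbb

The pumping lemma is applied to a string s that lies in L, so first check membership of each option:
- (A) abab has an a after a b, so it is not of the form a^n b^n and is not in L ✗
- (B) aaabbb = a^3 b^3 has equal counts (3 = 3), so it is in L ✓
- (C) abb has 1 a's and 2 b's; 1 ≠ 2, so it is not in L ✗

Only (B) aaabbb is in L, so it is the only candidate that could play the role of s.
(In a complete proof one picks s in terms of the pumping length p so that |s| ≥ p is guaranteed; a fixed string like aaabbb illustrates the shape of such an s.)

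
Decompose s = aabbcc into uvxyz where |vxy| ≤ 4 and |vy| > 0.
u='a', v='a', x='bb', y='c', z='c'

For s = aabbcc with pumping length p = 4:

One valid decomposition:
- u = 'a'
- v = 'a'
- x = 'bb'
- y = 'c'
- z = 'c'

Verification:
- uvxyz = 'a' + 'a' + 'bb' + 'c' + 'c' = aabbcc ✓
- |vxy| = |'abbc'| = 4 ≤ 4 ✓
- |vy| = |'ac'| = 2 > 0 ✓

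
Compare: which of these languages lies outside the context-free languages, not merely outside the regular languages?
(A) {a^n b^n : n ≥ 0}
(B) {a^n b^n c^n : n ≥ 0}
(B) {a^n b^n c^n : n ≥ 0}

(B) {a^n b^n c^n : n ≥ 0} requires the CFL pumping lemma.

- {a^n b^n : n ≥ 0} is context-free (but not regular)
  • Can be shown non-regular with the regular pumping lemma
  • After pumping, the number of a's and b's become unequal

- {a^n b^n c^n : n ≥ 0} is NOT context-free
  • Requires the CFL pumping lemma to prove
  • Cannot maintain three equal counts simultaneously

The CFL pumping lemma is "stronger" in that it can prove non-membership
in the larger class of context-free languages.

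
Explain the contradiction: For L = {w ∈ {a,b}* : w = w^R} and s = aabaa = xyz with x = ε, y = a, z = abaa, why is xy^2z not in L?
xy²z = aaabaa ∉ L

Pumping with i = 2 replaces y = a by y² = aa:
- Original: s = xyz = aabaa; aabaa reversed is aabaa, the same string, so it is a palindrome and is in L
- Pumped: xy²z = ε · aa · abaa = aaabaa
- aaabaa reversed is aabaaa ≠ aaabaa, so it is not a palindrome and is not in L

The pumping lemma would require xy²z ∈ L, so this decomposition yields a contradiction.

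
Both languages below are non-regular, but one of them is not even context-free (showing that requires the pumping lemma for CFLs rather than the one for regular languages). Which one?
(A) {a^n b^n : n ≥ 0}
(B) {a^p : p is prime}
(B) {a^p : p is prime}

(B) {a^p : p is prime} requires the CFL pumping lemma.

- {a^n b^n : n ≥ 0} is context-free (but not regular)
  • Can be shown non-regular with the regular pumping lemma
  • After pumping, the number of a's and b's become unequal

- {a^p : p is prime} is NOT context-free
  • Requires the CFL pumping lemma to prove
  • The CFL pumping lemma also fails because prime gaps are unbounded

The CFL pumping lemma is "stronger" in that it can prove non-membership
in the larger class of context-free languages.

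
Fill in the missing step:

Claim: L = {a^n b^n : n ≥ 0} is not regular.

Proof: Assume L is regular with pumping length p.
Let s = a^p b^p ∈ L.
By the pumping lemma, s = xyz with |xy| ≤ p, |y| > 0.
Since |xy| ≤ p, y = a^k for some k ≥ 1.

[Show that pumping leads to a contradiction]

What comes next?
Consider xy²z = a^(p+k) b^p.

Since k ≥ 1, we have p + k > p.
So xy²z has more a's than b's: (p+k) a's vs p b's.
This means xy²z ∉ L because a^n b^n requires equal counts.

This contradicts the pumping lemma which states xy²z ∈ L.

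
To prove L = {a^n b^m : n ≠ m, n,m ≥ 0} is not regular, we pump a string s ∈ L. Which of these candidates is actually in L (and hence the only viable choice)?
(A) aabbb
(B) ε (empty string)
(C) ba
(A) aabbb

The pumping lemma is applied to a string s that lies in L, so first check membership of each option:
- (A) aabbb = a^2 b^3 with 2 ≠ 3, so it is in L ✓
- (B) ε = a^0 b^0 has n = m = 0, so it is not in L ✗
- (C) ba has an a after a b, so it is not of the form a^n b^m and is not in L ✗

Only (A) aabbb is in L, so it is the only candidate that could play the role of s.
(In a complete proof one picks s in terms of the pumping length p so that |s| ≥ p is guaranteed; a fixed string like aabbb illustrates the shape of such an s.)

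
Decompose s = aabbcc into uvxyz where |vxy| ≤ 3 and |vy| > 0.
u='aa', v='b', x='b', y='c', z='c'

For s = aabbcc with pumping length p = 3:

One valid decomposition:
- u = 'aa'
- v = 'b'
- x = 'b'
- y = 'c'
- z = 'c'

Verification:
- uvxyz = 'aa' + 'b' + 'b' + 'c' + 'c' = aabbcc ✓
- |vxy| = |'bbc'| = 3 ≤ 3 ✓
- |vy| = |'bc'| = 2 > 0 ✓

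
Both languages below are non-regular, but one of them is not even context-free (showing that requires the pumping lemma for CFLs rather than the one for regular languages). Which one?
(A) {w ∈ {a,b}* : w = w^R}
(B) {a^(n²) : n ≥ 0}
(B) {a^(n²) : n ≥ 0}

(B) {a^(n²) : n ≥ 0} requires the CFL pumping lemma.

- {w ∈ {a,b}* : w = w^R} is context-free (but not regular)
  • Can be shown non-regular with the regular pumping lemma
  • After pumping, the string is no longer symmetric

- {a^(n²) : n ≥ 0} is NOT context-free
  • Requires the CFL pumping lemma to prove
  • Gaps between squares grow unboundedly

The CFL pumping lemma is "stronger" in that it can prove non-membership
in the larger class of context-free languages.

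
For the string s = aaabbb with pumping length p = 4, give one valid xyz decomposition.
x = '', y = 'aaa', z = 'bbb'

For s = aaabbb and p = 4, one valid decomposition is:
- x = '' (length 0)
- y = 'aaa' (length 3)
- z = 'bbb' (length 3)

Verification:
- xyz = '' + 'aaa' + 'bbb' = aaabbb ✓
- |xy| = 3 ≤ 4 ✓
- |y| = 3 > 0 ✓

All pumping lemma constraints are satisfied.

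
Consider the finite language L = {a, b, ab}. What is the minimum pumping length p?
p = 3

For a finite language L, the pumping lemma holds vacuously if p > max|s| for s ∈ L.

The longest string in L = {a, b, ab} has length 2.
If p = 3, then no string s ∈ L has |s| ≥ p, so the condition is vacuously true.

The minimum pumping length is p = 3.

Why no smaller p works: for any p ≤ 2, the longest string s ∈ L has |s| = 2 ≥ p, so it would
have to be pumpable; but pumping up (i = 2, 3, ...) produces ever longer strings, which cannot all lie in the
finite language L. So the pumping property fails for every p ≤ 2.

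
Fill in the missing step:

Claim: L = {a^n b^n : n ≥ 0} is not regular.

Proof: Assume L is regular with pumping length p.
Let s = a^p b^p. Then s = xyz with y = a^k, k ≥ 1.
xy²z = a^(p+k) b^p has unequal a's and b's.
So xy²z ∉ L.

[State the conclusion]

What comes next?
This contradicts the pumping lemma for regular languages,
which guarantees xy^i z ∈ L for all i ≥ 0.

Since our assumption that L is regular leads to a contradiction,
we conclude that L = {a^n b^n : n ≥ 0} is NOT regular. ∎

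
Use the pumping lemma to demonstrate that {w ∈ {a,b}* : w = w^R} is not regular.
Assume for contradiction that L is regular, and let p ≥ 1 be the pumping length given by the pumping lemma.
Choose s = a^p b a^p. Then s ∈ L (it reads the same in both directions) and |s| = 2p + 1 ≥ p.
By the pumping lemma, s = xyz for some x, y, z with |xy| ≤ p, |y| ≥ 1, and xy^i z ∈ L for every i ≥ 0.
Since |xy| ≤ p and the first p symbols of s are all a's, y = a^k for some k with 1 ≤ k ≤ p.

Take i = 2: xy²z = a^(p + k) b a^p.
Its reversal is a^p b a^(p + k). These differ because the block of a's before the unique b has length p + k in one and p in the other, and p + k ≠ p since k ≥ 1. So xy²z is not a palindrome, i.e. xy²z ∉ L.

This contradicts the pumping lemma, which requires xy^i z ∈ L for all i ≥ 0.
Hence L = {w ∈ {a,b}* : w = w^R} is not regular. ∎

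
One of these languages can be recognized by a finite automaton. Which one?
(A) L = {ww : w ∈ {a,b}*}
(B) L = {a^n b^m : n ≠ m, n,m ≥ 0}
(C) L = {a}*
(C) {a}*

(C) L = {a}* is regular.

This can be recognized by a finite automaton (DFA/NFA).
Regular expressions like {a}* define regular languages.

The other choices are not regular:
- {a^n b^m : n ≠ m, n,m ≥ 0}: After pumping a's, we can make n = m
- {ww : w ∈ {a,b}*}: After pumping, the two halves no longer match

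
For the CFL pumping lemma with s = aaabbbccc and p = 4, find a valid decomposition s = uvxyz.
u='aa', v='a', x='bb', y='b', z='ccc'

For s = aaabbbccc with pumping length p = 4:

One valid decomposition:
- u = 'aa'
- v = 'a'
- x = 'bb'
- y = 'b'
- z = 'ccc'

Verification:
- uvxyz = 'aa' + 'a' + 'bb' + 'b' + 'ccc' = aaabbbccc ✓
- |vxy| = |'abbb'| = 4 ≤ 4 ✓
- |vy| = |'ab'| = 2 > 0 ✓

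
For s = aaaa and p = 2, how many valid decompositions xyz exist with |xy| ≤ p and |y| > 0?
3

For s = 'aaaa' with pumping length p = 2:

Constraints: |xy| ≤ 2, |y| > 0

Valid decompositions (|xy| ≤ p, |y| ≥ 1):
  • x='', y='a', z='aaa'
  • x='a', y='a', z='aa'
  • x='', y='aa', z='aa'

Total count: 3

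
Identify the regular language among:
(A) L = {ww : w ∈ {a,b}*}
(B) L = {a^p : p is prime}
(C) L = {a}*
(C) {a}*

(C) L = {a}* is regular.

This can be recognized by a finite automaton (DFA/NFA).
Regular expressions like {a}* define regular languages.

The other choices are not regular:
- {ww : w ∈ {a,b}*}: After pumping, the two halves no longer match
- {a^p : p is prime}: After pumping, the length becomes composite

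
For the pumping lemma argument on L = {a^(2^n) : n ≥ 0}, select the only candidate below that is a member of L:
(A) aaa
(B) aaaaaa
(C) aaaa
(C) aaaa

The pumping lemma is applied to a string s that lies in L, so first check membership of each option:
- (A) aaa has length 3, strictly between 2^1 = 2 and 2^2 = 4, so it is not in L ✗
- (B) aaaaaa has length 6, strictly between 2^2 = 4 and 2^3 = 8, so it is not in L ✗
- (C) aaaa has length 4 = 2^2, so it is in L ✓

Only (C) aaaa is in L, so it is the only candidate that could play the role of s.
(In a complete proof one picks s in terms of the pumping length p so that |s| ≥ p is guaranteed; a fixed string like aaaa illustrates the shape of such an s.)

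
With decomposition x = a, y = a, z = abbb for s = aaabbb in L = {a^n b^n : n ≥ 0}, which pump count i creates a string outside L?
i = 3

xy³z = a · aaa · abbb = aaaaabbb; aaaaabbb has 5 a's and 3 b's; 5 ≠ 3, so it is not in L.
(Other choices also work, e.g. i = 0, 2; only i = 1 is guaranteed to stay in L since xy¹z = s.)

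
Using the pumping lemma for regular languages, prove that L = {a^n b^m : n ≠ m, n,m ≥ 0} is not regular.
Assume for contradiction that L is regular, and let p ≥ 1 be the pumping length given by the pumping lemma.
Choose s = a^p b^(p + p!). Then s ∈ L because p ≠ p + p! (as p! ≥ 1), and |s| ≥ p.
By the pumping lemma, s = xyz for some x, y, z with |xy| ≤ p, |y| ≥ 1, and xy^i z ∈ L for every i ≥ 0.
Since |xy| ≤ p and the first p symbols of s are all a's, y = a^k for some k with 1 ≤ k ≤ p.
For every i ≥ 0, xy^i z = a^(p + (i − 1)k) b^(p + p!).

Because 1 ≤ k ≤ p, k divides p!. Let t = p!/k (a positive integer) and take i = t + 1.
Then the number of a's is p + tk = p + p!, which equals the number of b's.
So xy^(t+1) z = a^(p + p!) b^(p + p!) has equally many a's and b's and is NOT in L.

This contradicts the pumping lemma, which requires xy^i z ∈ L for all i ≥ 0.
Hence L = {a^n b^m : n ≠ m, n,m ≥ 0} is not regular. ∎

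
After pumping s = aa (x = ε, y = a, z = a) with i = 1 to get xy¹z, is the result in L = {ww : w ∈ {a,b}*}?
Yes

xy¹z = ε · a · a = aa.
aa splits into halves a · a, which are equal, so it is in L (w = a).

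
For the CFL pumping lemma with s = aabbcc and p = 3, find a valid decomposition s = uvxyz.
u='aa', v='b', x='b', y='c', z='c'

For s = aabbcc with pumping length p = 3:

One valid decomposition:
- u = 'aa'
- v = 'b'
- x = 'b'
- y = 'c'
- z = 'c'

Verification:
- uvxyz = 'aa' + 'b' + 'b' + 'c' + 'c' = aabbcc ✓
- |vxy| = |'bbc'| = 3 ≤ 3 ✓
- |vy| = |'bc'| = 2 > 0 ✓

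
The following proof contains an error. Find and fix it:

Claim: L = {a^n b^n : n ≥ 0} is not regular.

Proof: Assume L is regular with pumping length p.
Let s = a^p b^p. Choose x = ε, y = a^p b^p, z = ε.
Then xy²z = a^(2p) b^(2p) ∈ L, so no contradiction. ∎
Error: The decomposition violates |xy| ≤ p. With y = a^p b^p, |xy| = |y| = 2p > p. (The proof also miscomputes xy²z, which would be a^p b^p a^p b^p rather than a^(2p) b^(2p), and it wrongly treats one harmless decomposition as settling the matter — the prover does not get to choose the decomposition.)

Correction: The pumping lemma requires |xy| ≤ p, and the argument must handle every decomposition satisfying |xy| ≤ p, |y| ≥ 1. Since s starts with p a's, any such y consists only of a's, say y = a^k with k ≥ 1. Then xy²z = a^(p+k) b^p has unequal numbers of a's and b's, so xy²z ∉ L — the required contradiction.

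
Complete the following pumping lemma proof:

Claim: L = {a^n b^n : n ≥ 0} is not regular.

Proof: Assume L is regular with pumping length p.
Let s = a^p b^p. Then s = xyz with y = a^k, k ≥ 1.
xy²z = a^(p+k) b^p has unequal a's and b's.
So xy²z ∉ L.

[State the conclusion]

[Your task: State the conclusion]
This contradicts the pumping lemma for regular languages,
which guarantees xy^i z ∈ L for all i ≥ 0.

Since our assumption that L is regular leads to a contradiction,
we conclude that L = {a^n b^n : n ≥ 0} is NOT regular. ∎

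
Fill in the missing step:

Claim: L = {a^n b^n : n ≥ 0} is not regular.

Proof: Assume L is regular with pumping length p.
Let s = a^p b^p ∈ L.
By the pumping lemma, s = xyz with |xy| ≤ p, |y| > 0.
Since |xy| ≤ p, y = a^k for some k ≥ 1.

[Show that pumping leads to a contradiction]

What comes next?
Consider xy²z = a^(p+k) b^p.

Since k ≥ 1, we have p + k > p.
So xy²z has more a's than b's: (p+k) a's vs p b's.
This means xy²z ∉ L because a^n b^n requires equal counts.

This contradicts the pumping lemma which states xy²z ∈ L.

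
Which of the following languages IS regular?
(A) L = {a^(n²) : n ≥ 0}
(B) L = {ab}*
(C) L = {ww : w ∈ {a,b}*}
(B) {ab}*

(B) L = {ab}* is regular.

This can be recognized by a finite automaton (DFA/NFA).
Regular expressions like {ab}* define regular languages.

The other choices are not regular:
- {ww : w ∈ {a,b}*}: After pumping, the two halves no longer match
- {a^(n²) : n ≥ 0}: After pumping, length is no longer a perfect square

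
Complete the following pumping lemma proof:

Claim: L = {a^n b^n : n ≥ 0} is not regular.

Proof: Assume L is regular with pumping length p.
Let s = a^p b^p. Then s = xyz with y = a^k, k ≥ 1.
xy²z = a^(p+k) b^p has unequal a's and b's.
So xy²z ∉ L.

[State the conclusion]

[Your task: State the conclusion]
This contradicts the pumping lemma for regular languages,
which guarantees xy^i z ∈ L for all i ≥ 0.

Since our assumption that L is regular leads to a contradiction,
we conclude that L = {a^n b^n : n ≥ 0} is NOT regular. ∎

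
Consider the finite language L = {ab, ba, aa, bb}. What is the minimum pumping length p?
p = 3

For a finite language L, the pumping lemma holds vacuously if p > max|s| for s ∈ L.

The longest string in L = {ab, ba, aa, bb} has length 2.
If p = 3, then no string s ∈ L has |s| ≥ p, so the condition is vacuously true.

The minimum pumping length is p = 3.

Why no smaller p works: for any p ≤ 2, the longest string s ∈ L has |s| = 2 ≥ p, so it would
have to be pumpable; but pumping up (i = 2, 3, ...) produces ever longer strings, which cannot all lie in the
finite language L. So the pumping property fails for every p ≤ 2.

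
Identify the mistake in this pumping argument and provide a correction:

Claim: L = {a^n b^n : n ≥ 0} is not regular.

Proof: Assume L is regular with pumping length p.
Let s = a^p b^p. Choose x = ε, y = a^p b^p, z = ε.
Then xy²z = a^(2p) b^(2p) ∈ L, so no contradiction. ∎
Error: The decomposition violates |xy| ≤ p. With y = a^p b^p, |xy| = |y| = 2p > p. (The proof also miscomputes xy²z, which would be a^p b^p a^p b^p rather than a^(2p) b^(2p), and it wrongly treats one harmless decomposition as settling the matter — the prover does not get to choose the decomposition.)

Correction: The pumping lemma requires |xy| ≤ p, and the argument must handle every decomposition satisfying |xy| ≤ p, |y| ≥ 1. Since s starts with p a's, any such y consists only of a's, say y = a^k with k ≥ 1. Then xy²z = a^(p+k) b^p has unequal numbers of a's and b's, so xy²z ∉ L — the required contradiction.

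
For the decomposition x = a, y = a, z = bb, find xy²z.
aaabb

Given x = 'a', y = 'a', z = 'bb' and i = 2:

xy^2z = x + y·y·...·y (2 times) + z
       = 'a' + 'a'^2 + 'bb'
       = 'a' + 'aa' + 'bb'
       = 'aaabb'

The pumped string is 'aaabb' with length 5.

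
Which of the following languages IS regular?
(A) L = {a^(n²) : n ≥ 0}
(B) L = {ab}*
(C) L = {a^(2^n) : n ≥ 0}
(B) {ab}*

(B) L = {ab}* is regular.

This can be recognized by a finite automaton (DFA/NFA).
Regular expressions like {ab}* define regular languages.

The other choices are not regular:
- {a^(2^n) : n ≥ 0}: After pumping, length is no longer a power of 2
- {a^(n²) : n ≥ 0}: After pumping, length is no longer a perfect square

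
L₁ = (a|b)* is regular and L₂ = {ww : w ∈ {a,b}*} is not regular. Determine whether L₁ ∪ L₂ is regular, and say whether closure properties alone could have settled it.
Yes — L₁ ∪ L₂ is regular.

{ww} ⊆ (a|b)*, so L₁ ∪ L₂ = (a|b)*, which is regular.

Note that the bare facts "L₁ regular, L₂ non-regular" do not settle the question by themselves: the closure of regular languages under ∪, ∩, complement and difference applies only when BOTH operands are regular. With a non-regular operand the result can come out regular or non-regular depending on the specific languages, so one has to work out L₁ ∪ L₂ for this particular pair, as above.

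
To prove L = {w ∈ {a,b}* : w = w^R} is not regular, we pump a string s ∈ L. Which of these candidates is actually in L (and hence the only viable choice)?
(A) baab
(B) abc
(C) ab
(A) baab

The pumping lemma is applied to a string s that lies in L, so first check membership of each option:
- (A) baab reversed is baab, the same string, so it is a palindrome and is in L ✓
- (B) abc reversed is cba ≠ abc, so it is not a palindrome and is not in L ✗
- (C) ab reversed is ba ≠ ab, so it is not a palindrome and is not in L ✗

Only (A) baab is in L, so it is the only candidate that could play the role of s.
(In a complete proof one picks s in terms of the pumping length p so that |s| ≥ p is guaranteed; a fixed string like baab illustrates the shape of such an s.)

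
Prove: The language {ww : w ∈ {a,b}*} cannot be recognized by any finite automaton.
Assume for contradiction that L is regular, and let p ≥ 1 be the pumping length given by the pumping lemma.
Choose s = a^p b a^p b. Then s ∈ L (take w = a^p b) and |s| = 2p + 2 ≥ p.
By the pumping lemma, s = xyz for some x, y, z with |xy| ≤ p, |y| ≥ 1, and xy^i z ∈ L for every i ≥ 0.
Since |xy| ≤ p and the first p symbols of s are all a's, y = a^k for some k with 1 ≤ k ≤ p.

Take i = 2: t = xy²z = a^(p + k) b a^p b.
Suppose t = uu for some string u. The string t contains exactly two b's and ends in b, so u contains exactly one b and ends in b; hence u = a^j b for some j, and uu = a^j b a^j b. Comparing with t = a^(p + k) b a^p b forces j = p + k (first block) and j = p (second block), which is impossible since k ≥ 1. So t ∉ L.

This contradicts the pumping lemma, which requires xy^i z ∈ L for all i ≥ 0.
Hence L = {ww : w ∈ {a,b}*} is not regular. ∎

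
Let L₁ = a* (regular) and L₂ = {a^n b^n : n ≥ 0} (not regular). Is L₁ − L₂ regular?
Yes — L₁ − L₂ is regular.

The only string of a* that lies in {a^n b^n} is ε, so L₁ − L₂ = a* − {ε} = a⁺ = aa*, which is regular.

Note that the bare facts "L₁ regular, L₂ non-regular" do not settle the question by themselves: the closure of regular languages under ∪, ∩, complement and difference applies only when BOTH operands are regular. With a non-regular operand the result can come out regular or non-regular depending on the specific languages, so one has to work out L₁ − L₂ for this particular pair, as above.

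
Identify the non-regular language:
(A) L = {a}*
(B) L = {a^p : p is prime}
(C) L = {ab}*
(B) {a^p : p is prime}

(B) L = {a^p : p is prime} is NOT regular.

The pumping lemma can be used to prove this:
After pumping, the length becomes composite

The other languages are regular because they can be recognized by finite automata.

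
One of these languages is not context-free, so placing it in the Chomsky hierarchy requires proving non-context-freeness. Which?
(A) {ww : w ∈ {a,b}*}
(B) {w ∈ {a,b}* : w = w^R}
(A) {ww : w ∈ {a,b}*}

(A) {ww : w ∈ {a,b}*} requires the CFL pumping lemma.

- {w ∈ {a,b}* : w = w^R} is context-free (but not regular)
  • Can be shown non-regular with the regular pumping lemma
  • After pumping, the string is no longer symmetric

- {ww : w ∈ {a,b}*} is NOT context-free
  • Requires the CFL pumping lemma to prove
  • Even a PDA cannot compare two arbitrary halves symbol by symbol; CFL pumping on a^p b^p a^p b^p fails

The CFL pumping lemma is "stronger" in that it can prove non-membership
in the larger class of context-free languages.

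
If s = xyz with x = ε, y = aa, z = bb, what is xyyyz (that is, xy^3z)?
aaaaaabb

Given x = '', y = 'aa', z = 'bb' and i = 3:

xy^3z = x + y·y·...·y (3 times) + z
       = '' + 'aa'^3 + 'bb'
       = '' + 'aaaaaa' + 'bb'
       = 'aaaaaabb'

The pumped string is 'aaaaaabb' with length 8.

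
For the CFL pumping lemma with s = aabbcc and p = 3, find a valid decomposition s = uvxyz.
u='aa', v='b', x='b', y='c', z='c'

For s = aabbcc with pumping length p = 3:

One valid decomposition:
- u = 'aa'
- v = 'b'
- x = 'b'
- y = 'c'
- z = 'c'

Verification:
- uvxyz = 'aa' + 'b' + 'b' + 'c' + 'c' = aabbcc ✓
- |vxy| = |'bbc'| = 3 ≤ 3 ✓
- |vy| = |'bc'| = 2 > 0 ✓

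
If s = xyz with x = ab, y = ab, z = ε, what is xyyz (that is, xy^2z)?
ababab

Given x = 'ab', y = 'ab', z = '' and i = 2:

xy^2z = x + y·y·...·y (2 times) + z
       = 'ab' + 'ab'^2 + ''
       = 'ab' + 'abab' + ''
       = 'ababab'

The pumped string is 'ababab' with length 6.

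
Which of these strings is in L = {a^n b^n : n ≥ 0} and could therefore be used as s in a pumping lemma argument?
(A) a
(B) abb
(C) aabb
(C) aabb

The pumping lemma is applied to a string s that lies in L, so first check membership of each option:
- (A) a has 1 a's and 0 b's; 1 ≠ 0, so it is not in L ✗
- (B) abb has 1 a's and 2 b's; 1 ≠ 2, so it is not in L ✗
- (C) aabb = a^2 b^2 has equal counts (2 = 2), so it is in L ✓

Only (C) aabb is in L, so it is the only candidate that could play the role of s.
(In a complete proof one picks s in terms of the pumping length p so that |s| ≥ p is guaranteed; a fixed string like aabb illustrates the shape of such an s.)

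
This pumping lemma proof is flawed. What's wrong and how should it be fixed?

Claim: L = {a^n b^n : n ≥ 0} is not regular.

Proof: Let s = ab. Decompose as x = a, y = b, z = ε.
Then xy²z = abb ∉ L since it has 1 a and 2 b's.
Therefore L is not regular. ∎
Error: The string s = ab might be shorter than the pumping length p.

Correction: Choose s = a^p b^p to ensure |s| ≥ p. Also, the decomposition is wrong: with |xy| ≤ p, y cannot include b's when s starts with p a's.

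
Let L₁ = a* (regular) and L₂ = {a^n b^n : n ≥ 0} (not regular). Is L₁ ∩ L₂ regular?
Yes — L₁ ∩ L₂ is regular.

A string of a* contains no b's, and the only string of {a^n b^n} with no b's is ε (n = 0). So L₁ ∩ L₂ = {ε}, a finite language, which is regular.

Note that the bare facts "L₁ regular, L₂ non-regular" do not settle the question by themselves: the closure of regular languages under ∪, ∩, complement and difference applies only when BOTH operands are regular. With a non-regular operand the result can come out regular or non-regular depending on the specific languages, so one has to work out L₁ ∩ L₂ for this particular pair, as above.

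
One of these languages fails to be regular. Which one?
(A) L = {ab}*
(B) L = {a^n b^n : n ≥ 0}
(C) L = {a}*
(B) {a^n b^n : n ≥ 0}

(B) L = {a^n b^n : n ≥ 0} is NOT regular.

The pumping lemma can be used to prove this:
After pumping, the number of a's and b's become unequal

The other languages are regular because they can be recognized by finite automata.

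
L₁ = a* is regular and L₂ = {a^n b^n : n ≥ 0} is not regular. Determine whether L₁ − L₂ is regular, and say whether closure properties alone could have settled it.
Yes — L₁ − L₂ is regular.

The only string of a* that lies in {a^n b^n} is ε, so L₁ − L₂ = a* − {ε} = a⁺ = aa*, which is regular.

Note that the bare facts "L₁ regular, L₂ non-regular" do not settle the question by themselves: the closure of regular languages under ∪, ∩, complement and difference applies only when BOTH operands are regular. With a non-regular operand the result can come out regular or non-regular depending on the specific languages, so one has to work out L₁ − L₂ for this particular pair, as above.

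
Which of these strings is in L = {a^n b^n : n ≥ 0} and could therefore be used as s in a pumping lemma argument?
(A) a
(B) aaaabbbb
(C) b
(B) aaaabbbb

The pumping lemma is applied to a string s that lies in L, so first check membership of each option:
- (A) a has 1 a's and 0 b's; 1 ≠ 0, so it is not in L ✗
- (B) aaaabbbb = a^4 b^4 has equal counts (4 = 4), so it is in L ✓
- (C) b has 0 a's and 1 b's; 0 ≠ 1, so it is not in L ✗

Only (B) aaaabbbb is in L, so it is the only candidate that could play the role of s.
(In a complete proof one picks s in terms of the pumping length p so that |s| ≥ p is guaranteed; a fixed string like aaaabbbb illustrates the shape of such an s.)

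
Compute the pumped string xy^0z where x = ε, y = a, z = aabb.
aabb

Given x = '', y = 'a', z = 'aabb' and i = 0:

xy^0z = x + y·y·...·y (0 times) + z
       = '' + 'a'^0 + 'aabb'
       = '' + '' + 'aabb'
       = 'aabb'

The pumped string is 'aabb' with length 4.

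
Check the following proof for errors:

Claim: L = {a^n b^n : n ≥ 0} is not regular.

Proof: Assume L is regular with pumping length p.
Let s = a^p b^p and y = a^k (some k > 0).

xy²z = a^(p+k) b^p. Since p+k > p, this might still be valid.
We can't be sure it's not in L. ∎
The proof is INCORRECT.

Error: The conclusion is wrong.
xy²z = a^(p+k) b^p is definitely NOT in L because the number of a's (p+k) ≠ number of b's (p).
The proof incorrectly doubts what is actually a valid contradiction.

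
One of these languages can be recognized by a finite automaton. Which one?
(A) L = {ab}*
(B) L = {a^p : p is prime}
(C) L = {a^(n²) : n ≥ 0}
(A) {ab}*

(A) L = {ab}* is regular.

This can be recognized by a finite automaton (DFA/NFA).
Regular expressions like {ab}* define regular languages.

The other choices are not regular:
- {a^(n²) : n ≥ 0}: After pumping, length is no longer a perfect square
- {a^p : p is prime}: After pumping, the length becomes composite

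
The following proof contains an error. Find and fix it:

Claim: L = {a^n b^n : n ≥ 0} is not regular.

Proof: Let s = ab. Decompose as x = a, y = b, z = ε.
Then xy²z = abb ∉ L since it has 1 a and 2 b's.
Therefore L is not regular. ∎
Error: The string s = ab might be shorter than the pumping length p.

Correction: Choose s = a^p b^p to ensure |s| ≥ p. Also, the decomposition is wrong: with |xy| ≤ p, y cannot include b's when s starts with p a's.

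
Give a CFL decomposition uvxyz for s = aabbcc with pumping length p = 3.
u='aa', v='b', x='b', y='c', z='c'

For s = aabbcc with pumping length p = 3:

One valid decomposition:
- u = 'aa'
- v = 'b'
- x = 'b'
- y = 'c'
- z = 'c'

Verification:
- uvxyz = 'aa' + 'b' + 'b' + 'c' + 'c' = aabbcc ✓
- |vxy| = |'bbc'| = 3 ≤ 3 ✓
- |vy| = |'bc'| = 2 > 0 ✓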